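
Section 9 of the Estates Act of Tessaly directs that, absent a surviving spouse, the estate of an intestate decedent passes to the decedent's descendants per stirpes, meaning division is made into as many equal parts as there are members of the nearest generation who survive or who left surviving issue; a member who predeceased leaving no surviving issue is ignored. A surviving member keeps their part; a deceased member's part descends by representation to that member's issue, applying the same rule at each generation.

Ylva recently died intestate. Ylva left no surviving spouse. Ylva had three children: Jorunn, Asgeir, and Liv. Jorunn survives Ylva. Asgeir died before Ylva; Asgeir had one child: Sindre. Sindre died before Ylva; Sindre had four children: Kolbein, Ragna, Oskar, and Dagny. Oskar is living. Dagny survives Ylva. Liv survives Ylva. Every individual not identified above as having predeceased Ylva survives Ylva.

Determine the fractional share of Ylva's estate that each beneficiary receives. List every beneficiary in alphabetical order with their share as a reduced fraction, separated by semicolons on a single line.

There is no surviving spouse, so the entire estate passes to Ylva's descendants per stirpes.
The estate is divided into 3 equal shares of 1/3 among Jorunn, Asgeir, Liv.
Jorunn is living and takes 1/3.
Asgeir predeceased; the 1/3 allotted to Asgeir's branch passes to Asgeir's issue by representation.
Sindre's line is the sole branch at this level, so the full 1/3 passes to Sindre's issue by representation.
The 1/3 is divided into 4 equal shares of 1/12 among Kolbein, Ragna, Oskar, Dagny.
Kolbein is living and takes 1/12.
Ragna is living and takes 1/12.
Oskar is living and takes 1/12.
Dagny is living and takes 1/12.
Liv is living and takes 1/3.

Dagny 1/12; Jorunn 1/3; Kolbein 1/12; Liv 1/3; Oskar 1/12; Ragna 1/12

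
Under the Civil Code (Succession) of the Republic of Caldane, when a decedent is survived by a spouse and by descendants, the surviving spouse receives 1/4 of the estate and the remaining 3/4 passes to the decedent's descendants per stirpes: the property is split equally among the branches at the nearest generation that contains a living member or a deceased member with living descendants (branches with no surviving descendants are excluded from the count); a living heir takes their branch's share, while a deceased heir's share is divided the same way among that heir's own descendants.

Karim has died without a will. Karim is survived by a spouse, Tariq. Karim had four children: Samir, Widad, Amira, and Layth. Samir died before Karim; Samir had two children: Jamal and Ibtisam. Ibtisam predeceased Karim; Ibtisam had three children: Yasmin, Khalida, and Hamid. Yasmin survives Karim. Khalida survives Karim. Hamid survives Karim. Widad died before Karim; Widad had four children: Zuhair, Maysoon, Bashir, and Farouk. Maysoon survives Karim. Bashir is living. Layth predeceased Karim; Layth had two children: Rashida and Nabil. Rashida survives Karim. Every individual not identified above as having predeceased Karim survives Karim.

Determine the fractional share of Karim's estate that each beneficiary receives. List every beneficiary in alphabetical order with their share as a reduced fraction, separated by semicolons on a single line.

Tariq, as surviving spouse, takes 1/4.
The remaining 3/4 passes to Karim's descendants per stirpes.
The 3/4 is divided into 4 equal shares of 3/16 among Samir, Widad, Amira, Layth.
Samir predeceased; the 3/16 allotted to Samir's branch passes to Samir's issue by representation.
The 3/16 is divided into 2 equal shares of 3/32 among Jamal, Ibtisam.
Jamal is living and takes 3/32.
Ibtisam predeceased; the 3/32 allotted to Ibtisam's branch passes to Ibtisam's issue by representation.
The 3/32 is divided into 3 equal shares of 1/32 among Yasmin, Khalida, Hamid.
Yasmin is living and takes 1/32.
Khalida is living and takes 1/32.
Hamid is living and takes 1/32.
Widad predeceased; the 3/16 allotted to Widad's branch passes to Widad's issue by representation.
The 3/16 is divided into 4 equal shares of 3/64 among Zuhair, Maysoon, Bashir, Farouk.
Zuhair is living and takes 3/64.
Maysoon is living and takes 3/64.
Bashir is living and takes 3/64.
Farouk is living and takes 3/64.
Amira is living and takes 3/16.
Layth predeceased; the 3/16 allotted to Layth's branch passes to Layth's issue by representation.
The 3/16 is divided into 2 equal shares of 3/32 among Rashida, Nabil.
Rashida is living and takes 3/32.
Nabil is living and takes 3/32.

Amira 3/16; Bashir 3/64; Farouk 3/64; Hamid 1/32; Jamal 3/32; Khalida 1/32; Maysoon 3/64; Nabil 3/32; Rashida 3/32; Tariq 1/4; Yasmin 1/32; Zuhair 3/64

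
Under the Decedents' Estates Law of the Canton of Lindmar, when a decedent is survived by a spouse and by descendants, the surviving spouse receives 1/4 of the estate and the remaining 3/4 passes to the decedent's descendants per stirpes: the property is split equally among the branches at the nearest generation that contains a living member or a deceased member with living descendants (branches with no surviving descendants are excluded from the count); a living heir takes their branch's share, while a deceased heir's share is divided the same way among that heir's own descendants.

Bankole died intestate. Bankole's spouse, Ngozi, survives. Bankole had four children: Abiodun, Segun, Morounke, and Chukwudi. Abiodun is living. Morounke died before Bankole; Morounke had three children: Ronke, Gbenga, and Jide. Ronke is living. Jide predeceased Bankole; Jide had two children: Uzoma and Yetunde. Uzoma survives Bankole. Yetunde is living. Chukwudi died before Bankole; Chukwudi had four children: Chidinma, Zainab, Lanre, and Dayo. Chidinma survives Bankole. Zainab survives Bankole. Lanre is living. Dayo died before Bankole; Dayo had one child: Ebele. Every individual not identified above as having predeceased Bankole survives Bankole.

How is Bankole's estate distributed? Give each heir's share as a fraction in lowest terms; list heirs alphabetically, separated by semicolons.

Abiodun 3/16; Chidinma 3/64; Ebele 3/64; Gbenga 1/16; Lanre 3/64; Ngozi 1/4; Ronke 1/16; Segun 3/16; Uzoma 1/32; Yetunde 1/32; Zainab 3/64

Ngozi, as surviving spouse, takes 1/4.
The remaining 3/4 passes to Bankole's descendants per stirpes.
The 3/4 is divided into 4 equal shares of 3/16 among Abiodun, Segun, Morounke, Chukwudi.
Abiodun is living and takes 3/16.
Segun is living and takes 3/16.
Morounke predeceased; the 3/16 allotted to Morounke's branch passes to Morounke's issue by representation.
The 3/16 is divided into 3 equal shares of 1/16 among Ronke, Gbenga, Jide.
Ronke is living and takes 1/16.
Gbenga is living and takes 1/16.
Jide predeceased; the 1/16 allotted to Jide's branch passes to Jide's issue by representation.
The 1/16 is divided into 2 equal shares of 1/32 among Uzoma, Yetunde.
Uzoma is living and takes 1/32.
Yetunde is living and takes 1/32.
Chukwudi predeceased; the 3/16 allotted to Chukwudi's branch passes to Chukwudi's issue by representation.
The 3/16 is divided into 4 equal shares of 3/64 among Chidinma, Zainab, Lanre, Dayo.
Chidinma is living and takes 3/64.
Zainab is living and takes 3/64.
Lanre is living and takes 3/64.
Dayo predeceased; the 3/64 allotted to Dayo's branch passes to Dayo's issue by representation.
Ebele is the sole taker at this level and receives the full 3/64.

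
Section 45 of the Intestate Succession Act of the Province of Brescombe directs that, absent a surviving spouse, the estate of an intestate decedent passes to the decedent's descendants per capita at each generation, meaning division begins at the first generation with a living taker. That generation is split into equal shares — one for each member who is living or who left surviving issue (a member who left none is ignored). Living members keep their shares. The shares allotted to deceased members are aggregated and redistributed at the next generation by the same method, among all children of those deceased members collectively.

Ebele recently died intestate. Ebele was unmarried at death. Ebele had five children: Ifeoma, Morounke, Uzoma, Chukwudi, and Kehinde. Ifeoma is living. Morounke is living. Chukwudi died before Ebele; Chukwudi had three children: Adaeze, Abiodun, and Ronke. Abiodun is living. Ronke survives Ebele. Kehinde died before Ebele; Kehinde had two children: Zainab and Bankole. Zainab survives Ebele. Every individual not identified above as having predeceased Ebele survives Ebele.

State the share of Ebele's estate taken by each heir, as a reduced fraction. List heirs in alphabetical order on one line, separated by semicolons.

There is no surviving spouse, so the entire estate passes to Ebele's descendants per capita at each generation.
At generation 1 (Ifeoma, Morounke, Uzoma, Chukwudi, Kehinde) there are 5 shares of (1)/5 = 1/5 each.
Living: Ifeoma, Morounke, and Uzoma — each takes 1/5.
Deceased: Chukwudi and Kehinde. Their combined 2/5 is pooled and carried to generation 2.
At generation 2 (Adaeze, Abiodun, Ronke, Zainab, Bankole) there are 5 shares of (2/5)/5 = 2/25 each.
Living: Adaeze, Abiodun, Ronke, Zainab, and Bankole — each takes 2/25.

Abiodun 2/25; Adaeze 2/25; Bankole 2/25; Ifeoma 1/5; Morounke 1/5; Ronke 2/25; Uzoma 1/5; Zainab 2/25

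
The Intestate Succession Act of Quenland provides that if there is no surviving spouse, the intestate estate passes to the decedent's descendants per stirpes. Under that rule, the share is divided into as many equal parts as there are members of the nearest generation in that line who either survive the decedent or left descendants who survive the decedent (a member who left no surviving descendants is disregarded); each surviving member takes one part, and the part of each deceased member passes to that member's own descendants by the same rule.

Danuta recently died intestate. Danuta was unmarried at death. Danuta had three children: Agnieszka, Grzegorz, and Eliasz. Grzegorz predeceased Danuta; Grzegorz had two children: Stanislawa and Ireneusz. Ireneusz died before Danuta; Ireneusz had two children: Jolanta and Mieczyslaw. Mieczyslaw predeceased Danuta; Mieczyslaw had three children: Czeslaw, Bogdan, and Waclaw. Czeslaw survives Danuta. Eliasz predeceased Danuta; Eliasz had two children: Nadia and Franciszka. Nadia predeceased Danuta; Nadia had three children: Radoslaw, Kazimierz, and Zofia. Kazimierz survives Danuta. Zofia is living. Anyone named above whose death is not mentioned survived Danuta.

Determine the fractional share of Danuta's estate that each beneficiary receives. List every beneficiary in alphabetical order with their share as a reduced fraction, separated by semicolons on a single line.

There is no surviving spouse, so the entire estate passes to Danuta's descendants per stirpes.
The estate is divided into 3 equal shares of 1/3 among Agnieszka, Grzegorz, Eliasz.
Agnieszka is living and takes 1/3.
Grzegorz predeceased; the 1/3 allotted to Grzegorz's branch passes to Grzegorz's issue by representation.
The 1/3 is divided into 2 equal shares of 1/6 among Stanislawa, Ireneusz.
Stanislawa is living and takes 1/6.
Ireneusz predeceased; the 1/6 allotted to Ireneusz's branch passes to Ireneusz's issue by representation.
The 1/6 is divided into 2 equal shares of 1/12 among Jolanta, Mieczyslaw.
Jolanta is living and takes 1/12.
Mieczyslaw predeceased; the 1/12 allotted to Mieczyslaw's branch passes to Mieczyslaw's issue by representation.
The 1/12 is divided into 3 equal shares of 1/36 among Czeslaw, Bogdan, Waclaw.
Czeslaw is living and takes 1/36.
Bogdan is living and takes 1/36.
Waclaw is living and takes 1/36.
Eliasz predeceased; the 1/3 allotted to Eliasz's branch passes to Eliasz's issue by representation.
The 1/3 is divided into 2 equal shares of 1/6 among Nadia, Franciszka.
Nadia predeceased; the 1/6 allotted to Nadia's branch passes to Nadia's issue by representation.
The 1/6 is divided into 3 equal shares of 1/18 among Radoslaw, Kazimierz, Zofia.
Radoslaw is living and takes 1/18.
Kazimierz is living and takes 1/18.
Zofia is living and takes 1/18.
Franciszka is living and takes 1/6.

Agnieszka 1/3; Bogdan 1/36; Czeslaw 1/36; Franciszka 1/6; Jolanta 1/12; Kazimierz 1/18; Radoslaw 1/18; Stanislawa 1/6; Waclaw 1/36; Zofia 1/18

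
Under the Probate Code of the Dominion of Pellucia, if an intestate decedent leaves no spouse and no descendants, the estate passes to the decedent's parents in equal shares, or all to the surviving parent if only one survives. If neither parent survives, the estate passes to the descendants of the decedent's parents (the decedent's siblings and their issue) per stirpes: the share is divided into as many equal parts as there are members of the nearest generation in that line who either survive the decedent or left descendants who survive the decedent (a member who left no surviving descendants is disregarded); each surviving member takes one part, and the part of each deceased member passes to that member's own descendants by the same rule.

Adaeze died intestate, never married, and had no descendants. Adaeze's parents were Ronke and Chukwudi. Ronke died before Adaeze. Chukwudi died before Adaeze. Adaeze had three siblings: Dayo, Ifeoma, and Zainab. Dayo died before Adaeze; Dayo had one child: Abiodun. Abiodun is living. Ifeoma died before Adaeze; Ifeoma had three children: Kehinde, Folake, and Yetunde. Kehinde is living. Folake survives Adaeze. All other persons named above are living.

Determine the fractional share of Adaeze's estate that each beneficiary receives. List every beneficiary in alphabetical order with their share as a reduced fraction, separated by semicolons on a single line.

Neither parent survives and there are no descendants, so the estate passes to Adaeze's siblings and their issue per stirpes.
The estate is divided into 3 equal shares of 1/3 among Dayo, Ifeoma, Zainab.
Dayo predeceased; the 1/3 allotted to Dayo's branch passes to Dayo's issue by representation.
Abiodun is the sole taker at this level and receives the full 1/3.
Ifeoma predeceased; the 1/3 allotted to Ifeoma's branch passes to Ifeoma's issue by representation.
The 1/3 is divided into 3 equal shares of 1/9 among Kehinde, Folake, Yetunde.
Kehinde is living and takes 1/9.
Folake is living and takes 1/9.
Yetunde is living and takes 1/9.
Zainab is living and takes 1/3.

Abiodun 1/3; Folake 1/9; Kehinde 1/9; Yetunde 1/9; Zainab 1/3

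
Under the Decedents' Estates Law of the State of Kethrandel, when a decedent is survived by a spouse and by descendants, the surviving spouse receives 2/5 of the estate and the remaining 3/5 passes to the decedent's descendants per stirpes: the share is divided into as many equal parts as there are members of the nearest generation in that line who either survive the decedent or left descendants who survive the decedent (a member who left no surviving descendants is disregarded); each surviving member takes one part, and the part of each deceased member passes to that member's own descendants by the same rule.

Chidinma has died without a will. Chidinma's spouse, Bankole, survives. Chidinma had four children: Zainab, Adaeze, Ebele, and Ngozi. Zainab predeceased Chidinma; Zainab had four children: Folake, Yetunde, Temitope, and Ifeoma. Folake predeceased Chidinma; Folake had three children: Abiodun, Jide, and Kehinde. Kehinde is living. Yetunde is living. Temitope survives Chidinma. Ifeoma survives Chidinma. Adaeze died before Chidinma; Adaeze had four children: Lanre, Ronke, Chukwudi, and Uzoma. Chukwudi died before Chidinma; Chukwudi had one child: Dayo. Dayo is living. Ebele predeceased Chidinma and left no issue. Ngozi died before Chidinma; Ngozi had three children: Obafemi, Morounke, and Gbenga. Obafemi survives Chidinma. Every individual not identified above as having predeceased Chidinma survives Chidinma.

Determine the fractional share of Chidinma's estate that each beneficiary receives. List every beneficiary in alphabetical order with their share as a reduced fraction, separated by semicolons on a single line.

Bankole, as surviving spouse, takes 2/5.
The remaining 3/5 passes to Chidinma's descendants per stirpes.
Ebele left no surviving issue, so that branch lapses and is disregarded.
The 3/5 is divided into 3 equal shares of 1/5 among Zainab, Adaeze, Ngozi.
Zainab predeceased; the 1/5 allotted to Zainab's branch passes to Zainab's issue by representation.
The 1/5 is divided into 4 equal shares of 1/20 among Folake, Yetunde, Temitope, Ifeoma.
Folake predeceased; the 1/20 allotted to Folake's branch passes to Folake's issue by representation.
The 1/20 is divided into 3 equal shares of 1/60 among Abiodun, Jide, Kehinde.
Abiodun is living and takes 1/60.
Jide is living and takes 1/60.
Kehinde is living and takes 1/60.
Yetunde is living and takes 1/20.
Temitope is living and takes 1/20.
Ifeoma is living and takes 1/20.
Adaeze predeceased; the 1/5 allotted to Adaeze's branch passes to Adaeze's issue by representation.
The 1/5 is divided into 4 equal shares of 1/20 among Lanre, Ronke, Chukwudi, Uzoma.
Lanre is living and takes 1/20.
Ronke is living and takes 1/20.
Chukwudi predeceased; the 1/20 allotted to Chukwudi's branch passes to Chukwudi's issue by representation.
Dayo is the sole taker at this level and receives the full 1/20.
Uzoma is living and takes 1/20.
Ngozi predeceased; the 1/5 allotted to Ngozi's branch passes to Ngozi's issue by representation.
The 1/5 is divided into 3 equal shares of 1/15 among Obafemi, Morounke, Gbenga.
Obafemi is living and takes 1/15.
Morounke is living and takes 1/15.
Gbenga is living and takes 1/15.

Abiodun 1/60; Bankole 2/5; Dayo 1/20; Gbenga 1/15; Ifeoma 1/20; Jide 1/60; Kehinde 1/60; Lanre 1/20; Morounke 1/15; Obafemi 1/15; Ronke 1/20; Temitope 1/20; Uzoma 1/20; Yetunde 1/20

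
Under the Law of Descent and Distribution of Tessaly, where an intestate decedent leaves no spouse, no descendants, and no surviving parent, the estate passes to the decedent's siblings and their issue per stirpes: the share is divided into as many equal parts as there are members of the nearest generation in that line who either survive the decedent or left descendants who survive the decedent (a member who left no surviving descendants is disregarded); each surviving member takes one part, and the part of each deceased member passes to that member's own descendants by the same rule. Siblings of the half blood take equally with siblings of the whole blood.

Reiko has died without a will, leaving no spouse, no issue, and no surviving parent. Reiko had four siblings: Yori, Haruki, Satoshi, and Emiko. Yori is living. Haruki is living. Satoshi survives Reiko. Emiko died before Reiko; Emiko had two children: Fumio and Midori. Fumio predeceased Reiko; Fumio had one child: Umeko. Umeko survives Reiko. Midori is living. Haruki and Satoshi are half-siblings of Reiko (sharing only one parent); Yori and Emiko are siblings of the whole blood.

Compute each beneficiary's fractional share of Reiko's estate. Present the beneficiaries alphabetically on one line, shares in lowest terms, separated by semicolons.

Haruki 1/4; Midori 1/8; Satoshi 1/4; Umeko 1/8; Yori 1/4

No spouse, descendants, or parent survives, so the estate passes to Reiko's siblings per stirpes.
Half-blood and whole-blood siblings take equally under the stated rule.
The estate is divided into 4 equal shares of 1/4 among Yori, Haruki, Satoshi, Emiko.
Yori is living and takes 1/4.
Haruki is living and takes 1/4.
Satoshi is living and takes 1/4.
Emiko predeceased; the 1/4 allotted to Emiko's branch passes to Emiko's issue by representation.
The 1/4 is divided into 2 equal shares of 1/8 among Fumio, Midori.
Fumio predeceased; the 1/8 allotted to Fumio's branch passes to Fumio's issue by representation.
Umeko is the sole taker at this level and receives the full 1/8.
Midori is living and takes 1/8.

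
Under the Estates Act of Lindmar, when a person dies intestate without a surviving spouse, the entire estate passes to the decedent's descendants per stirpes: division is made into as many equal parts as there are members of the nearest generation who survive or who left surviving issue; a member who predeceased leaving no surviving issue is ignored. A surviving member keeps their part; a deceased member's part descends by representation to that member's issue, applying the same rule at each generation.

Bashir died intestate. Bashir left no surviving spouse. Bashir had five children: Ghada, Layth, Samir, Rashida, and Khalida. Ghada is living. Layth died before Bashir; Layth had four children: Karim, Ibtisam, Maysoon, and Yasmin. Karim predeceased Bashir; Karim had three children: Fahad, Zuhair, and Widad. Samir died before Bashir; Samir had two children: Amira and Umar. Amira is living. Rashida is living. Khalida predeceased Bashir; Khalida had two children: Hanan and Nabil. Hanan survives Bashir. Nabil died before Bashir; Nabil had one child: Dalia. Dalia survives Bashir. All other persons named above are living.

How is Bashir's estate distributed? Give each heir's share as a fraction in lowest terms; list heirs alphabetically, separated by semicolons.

There is no surviving spouse, so the entire estate passes to Bashir's descendants per stirpes.
The estate is divided into 5 equal shares of 1/5 among Ghada, Layth, Samir, Rashida, Khalida.
Ghada is living and takes 1/5.
Layth predeceased; the 1/5 allotted to Layth's branch passes to Layth's issue by representation.
The 1/5 is divided into 4 equal shares of 1/20 among Karim, Ibtisam, Maysoon, Yasmin.
Karim predeceased; the 1/20 allotted to Karim's branch passes to Karim's issue by representation.
The 1/20 is divided into 3 equal shares of 1/60 among Fahad, Zuhair, Widad.
Fahad is living and takes 1/60.
Zuhair is living and takes 1/60.
Widad is living and takes 1/60.
Ibtisam is living and takes 1/20.
Maysoon is living and takes 1/20.
Yasmin is living and takes 1/20.
Samir predeceased; the 1/5 allotted to Samir's branch passes to Samir's issue by representation.
The 1/5 is divided into 2 equal shares of 1/10 among Amira, Umar.
Amira is living and takes 1/10.
Umar is living and takes 1/10.
Rashida is living and takes 1/5.
Khalida predeceased; the 1/5 allotted to Khalida's branch passes to Khalida's issue by representation.
The 1/5 is divided into 2 equal shares of 1/10 among Hanan, Nabil.
Hanan is living and takes 1/10.
Nabil predeceased; the 1/10 allotted to Nabil's branch passes to Nabil's issue by representation.
Dalia is the sole taker at this level and receives the full 1/10.

Amira 1/10; Dalia 1/10; Fahad 1/60; Ghada 1/5; Hanan 1/10; Ibtisam 1/20; Maysoon 1/20; Rashida 1/5; Umar 1/10; Widad 1/60; Yasmin 1/20; Zuhair 1/60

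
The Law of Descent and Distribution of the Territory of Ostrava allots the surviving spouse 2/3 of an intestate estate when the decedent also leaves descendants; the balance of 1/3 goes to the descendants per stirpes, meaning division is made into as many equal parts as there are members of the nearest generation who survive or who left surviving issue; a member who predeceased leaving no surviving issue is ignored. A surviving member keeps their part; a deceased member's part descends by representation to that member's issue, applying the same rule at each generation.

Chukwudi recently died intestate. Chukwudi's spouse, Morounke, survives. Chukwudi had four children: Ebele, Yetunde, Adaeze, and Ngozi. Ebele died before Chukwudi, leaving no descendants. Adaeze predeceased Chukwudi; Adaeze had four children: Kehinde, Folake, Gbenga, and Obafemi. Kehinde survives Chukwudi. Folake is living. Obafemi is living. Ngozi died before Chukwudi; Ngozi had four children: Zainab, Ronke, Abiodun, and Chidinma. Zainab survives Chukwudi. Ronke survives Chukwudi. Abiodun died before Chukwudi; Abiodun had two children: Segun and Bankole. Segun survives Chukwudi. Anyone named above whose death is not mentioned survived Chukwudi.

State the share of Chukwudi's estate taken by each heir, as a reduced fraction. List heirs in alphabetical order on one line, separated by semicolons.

Bankole 1/72; Chidinma 1/36; Folake 1/36; Gbenga 1/36; Kehinde 1/36; Morounke 2/3; Obafemi 1/36; Ronke 1/36; Segun 1/72; Yetunde 1/9; Zainab 1/36

Morounke, as surviving spouse, takes 2/3.
The remaining 1/3 passes to Chukwudi's descendants per stirpes.
Ebele left no surviving issue, so that branch lapses and is disregarded.
The 1/3 is divided into 3 equal shares of 1/9 among Yetunde, Adaeze, Ngozi.
Yetunde is living and takes 1/9.
Adaeze predeceased; the 1/9 allotted to Adaeze's branch passes to Adaeze's issue by representation.
The 1/9 is divided into 4 equal shares of 1/36 among Kehinde, Folake, Gbenga, Obafemi.
Kehinde is living and takes 1/36.
Folake is living and takes 1/36.
Gbenga is living and takes 1/36.
Obafemi is living and takes 1/36.
Ngozi predeceased; the 1/9 allotted to Ngozi's branch passes to Ngozi's issue by representation.
The 1/9 is divided into 4 equal shares of 1/36 among Zainab, Ronke, Abiodun, Chidinma.
Zainab is living and takes 1/36.
Ronke is living and takes 1/36.
Abiodun predeceased; the 1/36 allotted to Abiodun's branch passes to Abiodun's issue by representation.
The 1/36 is divided into 2 equal shares of 1/72 among Segun, Bankole.
Segun is living and takes 1/72.
Bankole is living and takes 1/72.
Chidinma is living and takes 1/36.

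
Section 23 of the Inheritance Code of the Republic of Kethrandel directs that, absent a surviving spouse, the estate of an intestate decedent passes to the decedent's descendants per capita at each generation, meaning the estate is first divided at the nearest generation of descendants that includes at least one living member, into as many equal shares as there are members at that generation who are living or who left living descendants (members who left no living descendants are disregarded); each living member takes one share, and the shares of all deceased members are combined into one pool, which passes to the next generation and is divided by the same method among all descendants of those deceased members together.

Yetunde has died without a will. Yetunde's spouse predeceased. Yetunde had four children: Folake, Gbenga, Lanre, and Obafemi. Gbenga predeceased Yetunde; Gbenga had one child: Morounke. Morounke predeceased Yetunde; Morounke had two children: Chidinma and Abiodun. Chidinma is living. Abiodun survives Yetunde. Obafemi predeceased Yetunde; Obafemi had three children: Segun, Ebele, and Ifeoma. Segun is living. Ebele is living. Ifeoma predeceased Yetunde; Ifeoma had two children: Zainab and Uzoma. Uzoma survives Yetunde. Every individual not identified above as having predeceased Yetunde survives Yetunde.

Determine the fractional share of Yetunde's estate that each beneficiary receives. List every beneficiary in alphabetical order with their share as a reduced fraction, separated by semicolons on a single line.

There is no surviving spouse, so the entire estate passes to Yetunde's descendants per capita at each generation.
At generation 1 (Folake, Gbenga, Lanre, Obafemi) there are 4 shares of (1)/4 = 1/4 each.
Living: Folake and Lanre — each takes 1/4.
Deceased: Gbenga and Obafemi. Their combined 1/2 is pooled and carried to generation 2.
At generation 2 (Morounke, Segun, Ebele, Ifeoma) there are 4 shares of (1/2)/4 = 1/8 each.
Living: Segun and Ebele — each takes 1/8.
Deceased: Morounke and Ifeoma. Their combined 1/4 is pooled and carried to generation 3.
At generation 3 (Chidinma, Abiodun, Zainab, Uzoma) there are 4 shares of (1/4)/4 = 1/16 each.
Living: Chidinma, Abiodun, Zainab, and Uzoma — each takes 1/16.

Abiodun 1/16; Chidinma 1/16; Ebele 1/8; Folake 1/4; Lanre 1/4; Segun 1/8; Uzoma 1/16; Zainab 1/16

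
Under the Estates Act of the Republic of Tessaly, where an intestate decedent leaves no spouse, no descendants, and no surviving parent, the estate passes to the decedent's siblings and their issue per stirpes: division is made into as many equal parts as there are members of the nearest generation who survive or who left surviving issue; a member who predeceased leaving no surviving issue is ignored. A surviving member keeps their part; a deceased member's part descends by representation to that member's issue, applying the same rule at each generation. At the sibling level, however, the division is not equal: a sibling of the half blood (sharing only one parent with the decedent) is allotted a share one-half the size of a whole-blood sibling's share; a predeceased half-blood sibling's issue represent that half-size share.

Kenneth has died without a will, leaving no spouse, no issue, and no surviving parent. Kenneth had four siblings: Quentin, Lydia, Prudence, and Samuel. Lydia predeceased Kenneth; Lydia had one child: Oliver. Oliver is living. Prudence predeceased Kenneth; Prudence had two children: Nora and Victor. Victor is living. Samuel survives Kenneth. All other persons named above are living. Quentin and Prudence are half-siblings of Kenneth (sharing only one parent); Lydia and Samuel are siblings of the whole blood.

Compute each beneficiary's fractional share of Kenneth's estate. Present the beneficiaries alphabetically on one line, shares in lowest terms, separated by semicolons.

No spouse, descendants, or parent survives, so the estate passes to Kenneth's siblings per stirpes.
Half-blood siblings count for one-half the weight of whole-blood siblings at the initial division.
Dividing 1 in proportion to weights (total weight 3): Quentin (weight 1/2) → 1/6; Lydia (weight 1) → 1/3; Prudence (weight 1/2) → 1/6; Samuel (weight 1) → 1/3.
Quentin is living and takes 1/6.
Lydia predeceased; the 1/3 allotted to Lydia's branch passes to Lydia's issue by representation.
Oliver is the sole taker at this level and receives the full 1/3.
Prudence predeceased; the 1/6 allotted to Prudence's branch passes to Prudence's issue by representation.
The 1/6 is divided into 2 equal shares of 1/12 among Nora, Victor.
Nora is living and takes 1/12.
Victor is living and takes 1/12.
Samuel is living and takes 1/3.

Nora 1/12; Oliver 1/3; Quentin 1/6; Samuel 1/3; Victor 1/12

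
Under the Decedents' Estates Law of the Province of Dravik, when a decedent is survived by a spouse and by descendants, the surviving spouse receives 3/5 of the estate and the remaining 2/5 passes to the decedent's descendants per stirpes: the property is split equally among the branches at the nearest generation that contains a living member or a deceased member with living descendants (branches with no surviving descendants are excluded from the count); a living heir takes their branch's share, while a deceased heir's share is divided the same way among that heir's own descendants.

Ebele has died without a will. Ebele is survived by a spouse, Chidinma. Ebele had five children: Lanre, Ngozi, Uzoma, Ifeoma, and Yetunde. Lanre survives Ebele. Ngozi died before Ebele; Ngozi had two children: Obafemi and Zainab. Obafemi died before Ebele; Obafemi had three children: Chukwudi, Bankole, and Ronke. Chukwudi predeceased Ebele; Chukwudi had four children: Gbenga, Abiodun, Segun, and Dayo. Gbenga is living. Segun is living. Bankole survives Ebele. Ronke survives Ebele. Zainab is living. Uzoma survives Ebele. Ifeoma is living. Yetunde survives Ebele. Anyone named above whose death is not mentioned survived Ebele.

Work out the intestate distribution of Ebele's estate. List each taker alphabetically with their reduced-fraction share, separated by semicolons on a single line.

Abiodun 1/300; Bankole 1/75; Chidinma 3/5; Dayo 1/300; Gbenga 1/300; Ifeoma 2/25; Lanre 2/25; Ronke 1/75; Segun 1/300; Uzoma 2/25; Yetunde 2/25; Zainab 1/25

Chidinma, as surviving spouse, takes 3/5.
The remaining 2/5 passes to Ebele's descendants per stirpes.
The 2/5 is divided into 5 equal shares of 2/25 among Lanre, Ngozi, Uzoma, Ifeoma, Yetunde.
Lanre is living and takes 2/25.
Ngozi predeceased; the 2/25 allotted to Ngozi's branch passes to Ngozi's issue by representation.
The 2/25 is divided into 2 equal shares of 1/25 among Obafemi, Zainab.
Obafemi predeceased; the 1/25 allotted to Obafemi's branch passes to Obafemi's issue by representation.
The 1/25 is divided into 3 equal shares of 1/75 among Chukwudi, Bankole, Ronke.
Chukwudi predeceased; the 1/75 allotted to Chukwudi's branch passes to Chukwudi's issue by representation.
The 1/75 is divided into 4 equal shares of 1/300 among Gbenga, Abiodun, Segun, Dayo.
Gbenga is living and takes 1/300.
Abiodun is living and takes 1/300.
Segun is living and takes 1/300.
Dayo is living and takes 1/300.
Bankole is living and takes 1/75.
Ronke is living and takes 1/75.
Zainab is living and takes 1/25.
Uzoma is living and takes 2/25.
Ifeoma is living and takes 2/25.
Yetunde is living and takes 2/25.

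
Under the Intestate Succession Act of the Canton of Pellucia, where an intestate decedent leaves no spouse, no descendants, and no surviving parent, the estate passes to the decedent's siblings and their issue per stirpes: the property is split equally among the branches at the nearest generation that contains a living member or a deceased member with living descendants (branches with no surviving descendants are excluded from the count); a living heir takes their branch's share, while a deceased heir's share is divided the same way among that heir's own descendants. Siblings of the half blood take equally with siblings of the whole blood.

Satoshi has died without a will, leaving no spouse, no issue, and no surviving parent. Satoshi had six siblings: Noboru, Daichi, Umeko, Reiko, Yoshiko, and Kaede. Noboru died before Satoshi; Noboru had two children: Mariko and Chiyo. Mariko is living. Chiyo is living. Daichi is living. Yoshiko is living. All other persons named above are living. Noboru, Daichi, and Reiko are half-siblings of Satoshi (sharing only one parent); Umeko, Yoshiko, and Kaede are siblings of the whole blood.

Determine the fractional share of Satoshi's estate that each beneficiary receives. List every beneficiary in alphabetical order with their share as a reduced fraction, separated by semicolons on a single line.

No spouse, descendants, or parent survives, so the estate passes to Satoshi's siblings per stirpes.
Half-blood and whole-blood siblings take equally under the stated rule.
The estate is divided into 6 equal shares of 1/6 among Noboru, Daichi, Umeko, Reiko, Yoshiko, Kaede.
Noboru predeceased; the 1/6 allotted to Noboru's branch passes to Noboru's issue by representation.
The 1/6 is divided into 2 equal shares of 1/12 among Mariko, Chiyo.
Mariko is living and takes 1/12.
Chiyo is living and takes 1/12.
Daichi is living and takes 1/6.
Umeko is living and takes 1/6.
Reiko is living and takes 1/6.
Yoshiko is living and takes 1/6.
Kaede is living and takes 1/6.

Chiyo 1/12; Daichi 1/6; Kaede 1/6; Mariko 1/12; Reiko 1/6; Umeko 1/6; Yoshiko 1/6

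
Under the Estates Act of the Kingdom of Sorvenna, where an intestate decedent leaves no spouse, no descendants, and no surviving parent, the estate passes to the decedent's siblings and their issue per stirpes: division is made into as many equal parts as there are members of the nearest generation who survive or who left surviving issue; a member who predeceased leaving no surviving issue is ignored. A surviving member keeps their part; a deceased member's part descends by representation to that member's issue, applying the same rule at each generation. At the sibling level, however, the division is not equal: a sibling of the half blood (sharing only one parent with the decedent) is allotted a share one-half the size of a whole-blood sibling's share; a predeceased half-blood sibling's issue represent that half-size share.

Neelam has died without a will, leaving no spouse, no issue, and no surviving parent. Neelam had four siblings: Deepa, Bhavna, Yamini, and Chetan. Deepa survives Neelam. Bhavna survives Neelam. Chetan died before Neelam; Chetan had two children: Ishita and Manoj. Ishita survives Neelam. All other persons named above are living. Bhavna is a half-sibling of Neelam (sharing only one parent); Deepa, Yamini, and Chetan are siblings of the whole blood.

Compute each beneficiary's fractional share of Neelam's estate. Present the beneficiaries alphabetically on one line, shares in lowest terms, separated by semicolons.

No spouse, descendants, or parent survives, so the estate passes to Neelam's siblings per stirpes.
Half-blood siblings count for one-half the weight of whole-blood siblings at the initial division.
Dividing 1 in proportion to weights (total weight 7/2): Deepa (weight 1) → 2/7; Bhavna (weight 1/2) → 1/7; Yamini (weight 1) → 2/7; Chetan (weight 1) → 2/7.
Deepa is living and takes 2/7.
Bhavna is living and takes 1/7.
Yamini is living and takes 2/7.
Chetan predeceased; the 2/7 allotted to Chetan's branch passes to Chetan's issue by representation.
The 2/7 is divided into 2 equal shares of 1/7 among Ishita, Manoj.
Ishita is living and takes 1/7.
Manoj is living and takes 1/7.

Bhavna 1/7; Deepa 2/7; Ishita 1/7; Manoj 1/7; Yamini 2/7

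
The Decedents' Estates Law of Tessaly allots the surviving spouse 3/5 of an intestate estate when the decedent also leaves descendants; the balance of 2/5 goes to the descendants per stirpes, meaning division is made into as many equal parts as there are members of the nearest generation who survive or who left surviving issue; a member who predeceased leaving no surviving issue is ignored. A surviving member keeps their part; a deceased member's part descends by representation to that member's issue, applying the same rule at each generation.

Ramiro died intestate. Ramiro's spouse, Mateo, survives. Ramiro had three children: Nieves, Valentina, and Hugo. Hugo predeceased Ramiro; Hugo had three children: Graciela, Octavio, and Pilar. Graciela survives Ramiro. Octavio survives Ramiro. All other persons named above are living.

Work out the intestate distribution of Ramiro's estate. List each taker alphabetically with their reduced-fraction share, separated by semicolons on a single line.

Graciela 2/45; Mateo 3/5; Nieves 2/15; Octavio 2/45; Pilar 2/45; Valentina 2/15

Mateo, as surviving spouse, takes 3/5.
The remaining 2/5 passes to Ramiro's descendants per stirpes.
The 2/5 is divided into 3 equal shares of 2/15 among Nieves, Valentina, Hugo.
Nieves is living and takes 2/15.
Valentina is living and takes 2/15.
Hugo predeceased; the 2/15 allotted to Hugo's branch passes to Hugo's issue by representation.
The 2/15 is divided into 3 equal shares of 2/45 among Graciela, Octavio, Pilar.
Graciela is living and takes 2/45.
Octavio is living and takes 2/45.
Pilar is living and takes 2/45.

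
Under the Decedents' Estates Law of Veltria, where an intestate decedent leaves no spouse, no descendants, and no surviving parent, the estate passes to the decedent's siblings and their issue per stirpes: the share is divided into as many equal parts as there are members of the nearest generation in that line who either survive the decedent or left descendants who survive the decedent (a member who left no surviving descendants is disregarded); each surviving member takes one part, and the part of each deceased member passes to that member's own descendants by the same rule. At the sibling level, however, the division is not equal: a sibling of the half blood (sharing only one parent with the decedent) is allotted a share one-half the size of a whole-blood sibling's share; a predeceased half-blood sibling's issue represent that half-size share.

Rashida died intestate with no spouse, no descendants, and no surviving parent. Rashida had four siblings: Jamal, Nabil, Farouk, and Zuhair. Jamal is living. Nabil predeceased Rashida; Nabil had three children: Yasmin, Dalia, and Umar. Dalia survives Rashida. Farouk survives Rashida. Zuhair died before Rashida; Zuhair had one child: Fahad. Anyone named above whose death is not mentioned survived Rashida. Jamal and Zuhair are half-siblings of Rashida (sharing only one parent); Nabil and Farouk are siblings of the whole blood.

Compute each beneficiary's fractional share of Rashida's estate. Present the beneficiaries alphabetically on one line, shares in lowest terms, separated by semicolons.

Dalia 1/9; Fahad 1/6; Farouk 1/3; Jamal 1/6; Umar 1/9; Yasmin 1/9

No spouse, descendants, or parent survives, so the estate passes to Rashida's siblings per stirpes.
Half-blood siblings count for one-half the weight of whole-blood siblings at the initial division.
Dividing 1 in proportion to weights (total weight 3): Jamal (weight 1/2) → 1/6; Nabil (weight 1) → 1/3; Farouk (weight 1) → 1/3; Zuhair (weight 1/2) → 1/6.
Jamal is living and takes 1/6.
Nabil predeceased; the 1/3 allotted to Nabil's branch passes to Nabil's issue by representation.
The 1/3 is divided into 3 equal shares of 1/9 among Yasmin, Dalia, Umar.
Yasmin is living and takes 1/9.
Dalia is living and takes 1/9.
Umar is living and takes 1/9.
Farouk is living and takes 1/3.
Zuhair predeceased; the 1/6 allotted to Zuhair's branch passes to Zuhair's issue by representation.
Fahad is the sole taker at this level and receives the full 1/6.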